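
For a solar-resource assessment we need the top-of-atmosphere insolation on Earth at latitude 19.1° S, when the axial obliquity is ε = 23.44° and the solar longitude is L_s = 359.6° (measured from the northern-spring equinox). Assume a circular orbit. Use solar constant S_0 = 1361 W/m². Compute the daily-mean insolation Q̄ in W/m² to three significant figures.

Q̄ ≈ 410 W/m²

Solar declination: sin δ = sin ε · sin L_s = sin 23.44° × sin 359.6° = -0.00278, so δ = -0.159°.
cos h₀ = −tan(-19.1°) tan(-0.159°) = -0.0010, h₀ = 1.5718 rad.
Bracket: h₀ sin ϕ sin δ + cos ϕ cos δ sin h₀ = 1.5718×-0.32722×-0.00278 + 0.94495×1.00000×1.00000 = 0.001430 + 0.944950 = 0.946380.
Q̄ = (S_0/π) × [bracket] = (1361/π) × 0.946380 = 410.0 W/m².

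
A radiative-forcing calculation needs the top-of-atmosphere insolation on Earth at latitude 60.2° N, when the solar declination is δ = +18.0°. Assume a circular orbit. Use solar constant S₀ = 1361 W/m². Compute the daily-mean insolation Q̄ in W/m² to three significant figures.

Q̄ ≈ 421 W/m²

cos H₀ = −tan(+60.2°) tan(+18.000°) = -0.5673, H₀ = 2.1741 rad.
Bracket: H₀ sin φ sin δ + cos φ cos δ sin H₀ = 2.1741×0.86777×0.30902 + 0.49697×0.95106×0.82348 = 0.583003 + 0.389216 = 0.972219.
Q̄ = (S₀/π) × [bracket] = (1361/π) × 0.972219 = 421.2 W/m².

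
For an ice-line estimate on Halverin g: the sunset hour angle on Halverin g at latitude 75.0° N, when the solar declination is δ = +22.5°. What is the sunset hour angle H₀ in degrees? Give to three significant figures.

Sunrise equation: cos H₀ = −tan φ · tan δ = -1.5459 ≤ −1, so the host star never sets (polar day) and H₀ = π.

H₀ = 180°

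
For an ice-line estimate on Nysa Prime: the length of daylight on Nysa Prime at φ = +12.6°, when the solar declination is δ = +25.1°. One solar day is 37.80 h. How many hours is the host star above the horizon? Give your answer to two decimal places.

cos H₀ = −tan φ · tan δ = −tan(+12.6°) × tan(+25.100°) = -0.1047, so H₀ = 1.6757 rad = 96.01°.
Daylight = 2H₀/(2π) × 37.80 h = (1.6757/π) × 37.80 = 20.16 h.

20.16 h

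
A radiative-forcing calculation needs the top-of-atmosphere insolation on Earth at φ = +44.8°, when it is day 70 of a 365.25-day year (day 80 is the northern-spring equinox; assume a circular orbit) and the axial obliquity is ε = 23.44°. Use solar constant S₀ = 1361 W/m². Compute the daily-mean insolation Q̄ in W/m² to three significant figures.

Solar longitude: λ_s = 360° × (70 − 80)/365.25 = -9.856°, i.e. -9.856° + 360° = 350.144°.
sin δ = sin 23.44° × sin 350.144° = -0.06809, so δ = -3.904°.
cos H₀ = −tan(+44.8°) tan(-3.904°) = 0.0678, H₀ = 1.5030 rad.
Bracket: H₀ sin φ sin δ + cos φ cos δ sin H₀ = 1.5030×0.70463×-0.06809 + 0.70957×0.99768×0.99770 = -0.072111 + 0.706296 = 0.634185.
Q̄ = (S₀/π) × [bracket] = (1361/π) × 0.634185 = 274.7 W/m².

Q̄ ≈ 275 W/m²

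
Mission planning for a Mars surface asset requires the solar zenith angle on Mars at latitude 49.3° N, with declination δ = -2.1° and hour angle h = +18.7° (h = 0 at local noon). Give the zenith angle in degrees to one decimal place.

θ_z = 53.9°

cos θ_z = sin ϕ sin δ + cos ϕ cos δ cos h = -0.027781 + 0.617259 = 0.589478.
θ_z = arccos(0.589478) = 53.9°.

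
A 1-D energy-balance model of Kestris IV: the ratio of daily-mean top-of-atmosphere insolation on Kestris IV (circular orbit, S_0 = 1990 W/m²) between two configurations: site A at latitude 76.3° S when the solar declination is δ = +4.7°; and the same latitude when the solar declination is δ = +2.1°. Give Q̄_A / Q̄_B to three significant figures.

Q̄_A / Q̄_B ≈ 0.679

— Configuration A (ϕ=-76.3°):
cos h₀ = −tan(-76.3°) tan(+4.700°) = 0.3373, h₀ = 1.2268 rad.
Bracket: h₀ sin ϕ sin δ + cos ϕ cos δ sin h₀ = 1.2268×-0.97155×0.08194 + 0.23684×0.99664×0.94141 = -0.097664 + 0.222214 = 0.124550.
Q̄ = (S_0/π) × [bracket] = (1990/π) × 0.124550 = 78.895 W/m².
— Configuration B (ϕ=-76.3°):
cos h₀ = −tan(-76.3°) tan(+2.100°) = 0.1504, h₀ = 1.4198 rad.
Bracket: h₀ sin ϕ sin δ + cos ϕ cos δ sin h₀ = 1.4198×-0.97155×0.03664 + 0.23684×0.99933×0.98862 = -0.050541 + 0.233988 = 0.183447.
Q̄ = (S_0/π) × [bracket] = (1990/π) × 0.183447 = 116.20 W/m².
Ratio Q̄_A / Q̄_B = 78.895 / 116.20 = 0.6790.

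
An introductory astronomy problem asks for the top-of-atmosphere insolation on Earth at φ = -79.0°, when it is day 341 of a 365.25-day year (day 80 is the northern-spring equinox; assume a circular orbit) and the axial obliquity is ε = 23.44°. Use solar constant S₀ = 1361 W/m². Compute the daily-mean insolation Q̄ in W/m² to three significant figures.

Solar longitude: λ_s = 360° × (341 − 80)/365.25 = 257.248°.
sin δ = sin 23.44° × sin 257.248° = -0.38798, so δ = -22.829°.
cos H₀ = −tan(-79.0°) tan(-22.829°) = -2.1656 ≤ −1 ⇒ polar day, H₀ = π.
Bracket: H₀ sin φ sin δ + cos φ cos δ sin H₀ = 3.1416×-0.98163×-0.38798 + 0.19081×0.92167×0.00000 = 1.196487 + 0.000000 = 1.196487.
Q̄ = (S₀/π) × [bracket] = (1361/π) × 1.196487 = 518.3 W/m².

Q̄ ≈ 518 W/m²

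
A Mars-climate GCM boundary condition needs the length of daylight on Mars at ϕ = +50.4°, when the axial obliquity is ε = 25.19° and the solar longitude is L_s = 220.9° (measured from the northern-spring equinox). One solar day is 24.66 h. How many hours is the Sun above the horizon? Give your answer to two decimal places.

9.52 h

Solar declination: sin δ = sin ε · sin L_s = sin 25.19° × sin 220.9° = -0.27867, so δ = -16.181°.
cos h₀ = −tan ϕ · tan δ = −tan(+50.4°) × tan(-16.181°) = 0.3508, so h₀ = 1.2124 rad = 69.47°.
Daylight = 2h₀/(2π) × 24.66 h = (1.2124/π) × 24.66 = 9.52 h.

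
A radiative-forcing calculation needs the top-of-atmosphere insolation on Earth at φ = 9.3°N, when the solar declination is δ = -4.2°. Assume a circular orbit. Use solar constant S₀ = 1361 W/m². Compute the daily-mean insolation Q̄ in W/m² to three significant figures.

Q̄ ≈ 418 W/m²

cos H₀ = −tan(+9.3°) tan(-4.200°) = 0.0120, H₀ = 1.5588 rad.
Bracket: H₀ sin φ sin δ + cos φ cos δ sin H₀ = 1.5588×0.16160×-0.07324 + 0.98686×0.99731×0.99993 = -0.018449 + 0.984136 = 0.965687.
Q̄ = (S₀/π) × [bracket] = (1361/π) × 0.965687 = 418.4 W/m².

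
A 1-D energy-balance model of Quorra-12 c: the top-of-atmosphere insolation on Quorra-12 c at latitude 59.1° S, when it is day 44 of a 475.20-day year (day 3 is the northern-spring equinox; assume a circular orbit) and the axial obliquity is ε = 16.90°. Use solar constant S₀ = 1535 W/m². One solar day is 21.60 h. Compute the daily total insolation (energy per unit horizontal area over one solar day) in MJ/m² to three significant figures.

12.2 MJ/m²

Solar longitude: λ_s = 360° × (44 − 3)/475.20 = 31.061°.
sin δ = sin 16.90° × sin 31.061° = 0.14999, so δ = +8.626°.
cos H₀ = −tan(-59.1°) tan(+8.626°) = 0.2535, H₀ = 1.3145 rad.
Bracket: H₀ sin φ sin δ + cos φ cos δ sin H₀ = 1.3145×-0.85806×0.14999 + 0.51354×0.98869×0.96734 = -0.169177 + 0.491149 = 0.321972.
Q̄ = (S₀/π) × [bracket] = (1535/π) × 0.321972 = 157.32 W/m².
Daily total = Q̄ × 21.60 h × 3600 s/h = 157.32 × 21.60 × 3600 / 10⁶ = 12.23 MJ/m².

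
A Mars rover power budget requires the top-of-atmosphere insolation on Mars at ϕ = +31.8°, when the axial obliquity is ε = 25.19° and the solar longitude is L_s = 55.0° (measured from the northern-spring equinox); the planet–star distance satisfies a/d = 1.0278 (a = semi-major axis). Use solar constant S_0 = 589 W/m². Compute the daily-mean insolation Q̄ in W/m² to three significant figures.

Solar declination: sin δ = sin ε · sin L_s = sin 25.19° × sin 55.0° = 0.34865, so δ = +20.405°.
cos h₀ = −tan(+31.8°) tan(+20.405°) = -0.2306, h₀ = 1.8035 rad.
Bracket: h₀ sin ϕ sin δ + cos ϕ cos δ sin h₀ = 1.8035×0.52696×0.34865 + 0.84989×0.93725×0.97304 = 0.331347 + 0.775084 = 1.106431.
Inverse-square distance factor (a/d)² = 1.0278² = 1.056373.
Q̄ = (S_0/π) × 1.056373 × [bracket] = (589/π) × 1.056373 × 1.106431 = 219.1 W/m².

Q̄ ≈ 219 W/m²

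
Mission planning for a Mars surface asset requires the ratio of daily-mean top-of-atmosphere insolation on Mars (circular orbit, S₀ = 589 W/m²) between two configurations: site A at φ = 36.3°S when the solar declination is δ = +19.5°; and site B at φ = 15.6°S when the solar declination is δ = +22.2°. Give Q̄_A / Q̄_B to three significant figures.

— Configuration A (φ=-36.3°):
cos H₀ = −tan(-36.3°) tan(+19.500°) = 0.2601, H₀ = 1.3076 rad.
Bracket: H₀ sin φ sin δ + cos φ cos δ sin H₀ = 1.3076×-0.59201×0.33381 + 0.80593×0.94264×0.96557 = -0.258406 + 0.733545 = 0.475139.
Q̄ = (S₀/π) × [bracket] = (589/π) × 0.475139 = 89.081 W/m².
— Configuration B (φ=-15.6°):
cos H₀ = −tan(-15.6°) tan(+22.200°) = 0.1139, H₀ = 1.4566 rad.
Bracket: H₀ sin φ sin δ + cos φ cos δ sin H₀ = 1.4566×-0.26892×0.37784 + 0.96316×0.92587×0.99349 = -0.148003 + 0.885956 = 0.737953.
Q̄ = (S₀/π) × [bracket] = (589/π) × 0.737953 = 138.35 W/m².
Ratio Q̄_A / Q̄_B = 89.081 / 138.35 = 0.6439.

Q̄_A / Q̄_B ≈ 0.644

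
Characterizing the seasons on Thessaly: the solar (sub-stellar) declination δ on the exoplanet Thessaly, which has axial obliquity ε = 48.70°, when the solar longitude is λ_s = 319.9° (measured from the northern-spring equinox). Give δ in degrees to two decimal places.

δ = -28.94°

sin δ = sin ε · sin λ_s = sin 48.70° × sin 319.9° = -0.483907.
δ = arcsin(-0.483907) = -28.94°.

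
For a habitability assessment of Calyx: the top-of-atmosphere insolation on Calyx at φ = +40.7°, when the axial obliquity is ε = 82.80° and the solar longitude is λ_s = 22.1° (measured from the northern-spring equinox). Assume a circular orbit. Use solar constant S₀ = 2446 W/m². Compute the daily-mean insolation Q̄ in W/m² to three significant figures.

Solar declination: sin δ = sin ε · sin λ_s = sin 82.80° × sin 22.1° = 0.37326, so δ = +21.917°.
cos H₀ = −tan(+40.7°) tan(+21.917°) = -0.3461, H₀ = 1.9242 rad.
Bracket: H₀ sin φ sin δ + cos φ cos δ sin H₀ = 1.9242×0.65210×0.37326 + 0.75813×0.92773×0.93821 = 0.468356 + 0.659881 = 1.128237.
Q̄ = (S₀/π) × [bracket] = (2446/π) × 1.128237 = 878.4 W/m².

Q̄ ≈ 878 W/m²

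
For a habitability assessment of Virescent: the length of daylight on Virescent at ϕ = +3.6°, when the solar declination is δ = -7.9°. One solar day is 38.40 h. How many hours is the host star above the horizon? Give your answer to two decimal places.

19.09 h

cos h₀ = −tan ϕ · tan δ = −tan(+3.6°) × tan(-7.900°) = 0.0087, so h₀ = 1.5621 rad = 89.50°.
Daylight = 2h₀/(2π) × 38.40 h = (1.5621/π) × 38.40 = 19.09 h.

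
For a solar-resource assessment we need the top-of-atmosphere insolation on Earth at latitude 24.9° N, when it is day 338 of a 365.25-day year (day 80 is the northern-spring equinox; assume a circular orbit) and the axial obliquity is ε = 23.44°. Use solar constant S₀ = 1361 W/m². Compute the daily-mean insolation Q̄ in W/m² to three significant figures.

Q̄ ≈ 260 W/m²

Solar longitude: λ_s = 360° × (338 − 80)/365.25 = 254.292°.
sin δ = sin 23.44° × sin 254.292° = -0.38293, so δ = -22.515°.
cos H₀ = −tan(+24.9°) tan(-22.515°) = 0.1924, H₀ = 1.3772 rad.
Bracket: H₀ sin φ sin δ + cos φ cos δ sin H₀ = 1.3772×0.42104×-0.38293 + 0.90704×0.92378×0.98131 = -0.222044 + 0.822245 = 0.600201.
Q̄ = (S₀/π) × [bracket] = (1361/π) × 0.600201 = 260.0 W/m².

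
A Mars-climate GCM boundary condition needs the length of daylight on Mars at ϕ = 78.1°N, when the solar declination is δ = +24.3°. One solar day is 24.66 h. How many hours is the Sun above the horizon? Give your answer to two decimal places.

Sunrise equation: cos h₀ = −tan ϕ · tan δ = -2.1426 ≤ −1, so the Sun never sets (polar day) and h₀ = π.
Daylight = 2h₀/(2π) × 24.66 h = (3.1416/π) × 24.66 = 24.66 h.

24.66 h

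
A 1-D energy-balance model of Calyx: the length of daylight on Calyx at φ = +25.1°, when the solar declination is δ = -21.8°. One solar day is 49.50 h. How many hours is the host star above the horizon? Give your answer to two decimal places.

cos H₀ = −tan φ · tan δ = −tan(+25.1°) × tan(-21.800°) = 0.1874, so H₀ = 1.3823 rad = 79.20°.
Daylight = 2H₀/(2π) × 49.50 h = (1.3823/π) × 49.50 = 21.78 h.

21.78 h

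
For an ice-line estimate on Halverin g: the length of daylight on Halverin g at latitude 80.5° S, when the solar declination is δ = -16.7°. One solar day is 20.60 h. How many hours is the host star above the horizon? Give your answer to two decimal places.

Sunrise equation: cos H₀ = −tan φ · tan δ = -1.7928 ≤ −1, so the host star never sets (polar day) and H₀ = π.
Daylight = 2H₀/(2π) × 20.60 h = (3.1416/π) × 20.60 = 20.60 h.

20.60 h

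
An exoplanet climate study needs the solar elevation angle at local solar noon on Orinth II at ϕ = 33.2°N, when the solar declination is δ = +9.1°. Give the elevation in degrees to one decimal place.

65.9°

At local noon the hour angle is zero, so the zenith angle equals |ϕ − δ| = |+33.2° − (+9.100°)| = 24.100°.
Elevation = 90° − 24.100° = 65.9°.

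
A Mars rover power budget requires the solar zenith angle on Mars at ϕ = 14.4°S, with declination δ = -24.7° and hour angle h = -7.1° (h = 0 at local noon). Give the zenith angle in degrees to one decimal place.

θ_z = 12.3°

cos θ_z = sin ϕ sin δ + cos ϕ cos δ cos h = 0.103919 + 0.873218 = 0.977137.
θ_z = arccos(0.977137) = 12.3°.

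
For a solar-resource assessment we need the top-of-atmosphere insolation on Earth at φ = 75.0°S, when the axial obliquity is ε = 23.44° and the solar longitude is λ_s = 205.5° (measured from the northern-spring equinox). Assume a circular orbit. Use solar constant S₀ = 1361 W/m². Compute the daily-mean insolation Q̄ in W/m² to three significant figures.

Solar declination: sin δ = sin ε · sin λ_s = sin 23.44° × sin 205.5° = -0.17125, so δ = -9.861°.
cos H₀ = −tan(-75.0°) tan(-9.861°) = -0.6487, H₀ = 2.2767 rad.
Bracket: H₀ sin φ sin δ + cos φ cos δ sin H₀ = 2.2767×-0.96593×-0.17125 + 0.25882×0.98523×0.76104 = 0.376601 + 0.194063 = 0.570664.
Q̄ = (S₀/π) × [bracket] = (1361/π) × 0.570664 = 247.2 W/m².

Q̄ ≈ 247 W/m²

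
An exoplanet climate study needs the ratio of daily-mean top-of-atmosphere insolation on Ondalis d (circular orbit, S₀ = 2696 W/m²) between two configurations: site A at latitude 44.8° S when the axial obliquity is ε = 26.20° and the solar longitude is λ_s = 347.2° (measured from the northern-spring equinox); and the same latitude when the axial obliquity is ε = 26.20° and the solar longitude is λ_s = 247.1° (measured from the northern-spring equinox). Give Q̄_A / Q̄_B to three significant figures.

Q̄_A / Q̄_B ≈ 0.703

— Configuration A (φ=-44.8°):
Solar declination: sin δ = sin ε · sin λ_s = sin 26.20° × sin 347.2° = -0.09781, so δ = -5.613°.
cos H₀ = −tan(-44.8°) tan(-5.613°) = -0.0976, H₀ = 1.6686 rad.
Bracket: H₀ sin φ sin δ + cos φ cos δ sin H₀ = 1.6686×-0.70463×-0.09781 + 0.70957×0.99520×0.99523 = 0.115000 + 0.702796 = 0.817796.
Q̄ = (S₀/π) × [bracket] = (2696/π) × 0.817796 = 701.80 W/m².
— Configuration B (φ=-44.8°):
Solar declination: sin δ = sin ε · sin λ_s = sin 26.20° × sin 247.1° = -0.40671, so δ = -23.998°.
cos H₀ = −tan(-44.8°) tan(-23.998°) = -0.4421, H₀ = 2.0287 rad.
Bracket: H₀ sin φ sin δ + cos φ cos δ sin H₀ = 2.0287×-0.70463×-0.40671 + 0.70957×0.91356×0.89697 = 0.581385 + 0.581447 = 1.162832.
Q̄ = (S₀/π) × [bracket] = (2696/π) × 1.162832 = 997.90 W/m².
Ratio Q̄_A / Q̄_B = 701.80 / 997.90 = 0.7033.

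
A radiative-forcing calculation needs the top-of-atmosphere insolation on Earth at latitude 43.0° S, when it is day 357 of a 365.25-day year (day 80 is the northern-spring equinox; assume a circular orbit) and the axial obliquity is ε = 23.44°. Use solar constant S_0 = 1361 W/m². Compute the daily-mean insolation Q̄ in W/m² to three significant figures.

Solar longitude: L_s = 360° × (357 − 80)/365.25 = 273.018°.
sin δ = sin 23.44° × sin 273.018° = -0.39724, so δ = -23.406°.
cos h₀ = −tan(-43.0°) tan(-23.406°) = -0.4036, h₀ = 1.9863 rad.
Bracket: h₀ sin ϕ sin δ + cos ϕ cos δ sin h₀ = 1.9863×-0.68200×-0.39724 + 0.73135×0.91772×0.91492 = 0.538124 + 0.614071 = 1.152195.
Q̄ = (S_0/π) × [bracket] = (1361/π) × 1.152195 = 499.2 W/m².

Q̄ ≈ 499 W/m²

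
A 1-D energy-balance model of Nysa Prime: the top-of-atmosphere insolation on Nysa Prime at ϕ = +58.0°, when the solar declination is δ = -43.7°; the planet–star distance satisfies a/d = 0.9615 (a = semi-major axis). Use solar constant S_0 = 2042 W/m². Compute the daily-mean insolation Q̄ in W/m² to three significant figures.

Q̄ ≈ 0.00 W/m²

cos h₀ = −tan(+58.0°) tan(-43.700°) = 1.5293 ≥ 1 ⇒ polar night, h₀ = 0 and Q̄ = 0.
Inverse-square distance factor (a/d)² = 0.9615² = 0.924482.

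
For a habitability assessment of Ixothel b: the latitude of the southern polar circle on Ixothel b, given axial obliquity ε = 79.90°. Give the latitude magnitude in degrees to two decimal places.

The polar circle is the lowest latitude that experiences at least one full rotation of continuous darkness at the northern-summer solstice; it lies at |φ| = 90° − ε = 90° − 79.90° = 10.10°.

10.10°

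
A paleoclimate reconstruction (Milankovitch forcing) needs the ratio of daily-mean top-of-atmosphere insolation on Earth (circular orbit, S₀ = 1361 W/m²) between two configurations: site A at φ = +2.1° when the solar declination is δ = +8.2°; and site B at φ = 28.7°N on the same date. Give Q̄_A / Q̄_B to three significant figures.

— Configuration A (φ=+2.1°):
cos H₀ = −tan(+2.1°) tan(+8.200°) = -0.0053, H₀ = 1.5761 rad.
Bracket: H₀ sin φ sin δ + cos φ cos δ sin H₀ = 1.5761×0.03664×0.14263 + 0.99933×0.98978×0.99999 = 0.008237 + 0.989107 = 0.997344.
Q̄ = (S₀/π) × [bracket] = (1361/π) × 0.997344 = 432.07 W/m².
— Configuration B (φ=+28.7°):
cos H₀ = −tan(+28.7°) tan(+8.200°) = -0.0789, H₀ = 1.6498 rad.
Bracket: H₀ sin φ sin δ + cos φ cos δ sin H₀ = 1.6498×0.48022×0.14263 + 0.87715×0.98978×0.99688 = 0.113001 + 0.865477 = 0.978478.
Q̄ = (S₀/π) × [bracket] = (1361/π) × 0.978478 = 423.90 W/m².
Ratio Q̄_A / Q̄_B = 432.07 / 423.90 = 1.019.

Q̄_A / Q̄_B ≈ 1.02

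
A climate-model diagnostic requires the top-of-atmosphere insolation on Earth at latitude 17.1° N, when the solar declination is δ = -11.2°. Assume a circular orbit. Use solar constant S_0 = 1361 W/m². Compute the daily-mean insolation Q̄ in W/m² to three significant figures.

Q̄ ≈ 368 W/m²

cos h₀ = −tan(+17.1°) tan(-11.200°) = 0.0609, h₀ = 1.5098 rad.
Bracket: h₀ sin ϕ sin δ + cos ϕ cos δ sin h₀ = 1.5098×0.29404×-0.19423 + 0.95579×0.98096×0.99814 = -0.086227 + 0.935848 = 0.849621.
Q̄ = (S_0/π) × [bracket] = (1361/π) × 0.849621 = 368.1 W/m².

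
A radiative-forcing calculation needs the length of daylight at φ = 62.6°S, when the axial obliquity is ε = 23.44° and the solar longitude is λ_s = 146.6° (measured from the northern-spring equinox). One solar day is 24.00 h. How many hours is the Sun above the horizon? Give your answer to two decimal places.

8.58 h

Solar declination: sin δ = sin ε · sin λ_s = sin 23.44° × sin 146.6° = 0.21897, so δ = +12.649°.
cos H₀ = −tan φ · tan δ = −tan(-62.6°) × tan(+12.649°) = 0.4330, so H₀ = 1.1230 rad = 64.34°.
Daylight = 2H₀/(2π) × 24.00 h = (1.1230/π) × 24.00 = 8.58 h.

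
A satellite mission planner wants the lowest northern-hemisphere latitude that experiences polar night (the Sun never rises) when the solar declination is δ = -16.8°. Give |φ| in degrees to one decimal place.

Polar night requires cos H₀ = −tan φ tan δ ≥ 1, i.e. tan φ tan δ ≤ −1.
The boundary is |tan φ| · |tan δ| = 1, so |φ| = 90° − |δ| = 90° − 16.8° = 73.2° in the northern hemisphere.

|φ| = 73.2°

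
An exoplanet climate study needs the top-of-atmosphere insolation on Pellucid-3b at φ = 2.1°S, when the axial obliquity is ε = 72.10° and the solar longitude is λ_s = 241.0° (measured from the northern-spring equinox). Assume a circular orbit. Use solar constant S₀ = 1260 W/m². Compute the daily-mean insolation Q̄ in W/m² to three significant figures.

Q̄ ≈ 242 W/m²

Solar declination: sin δ = sin ε · sin λ_s = sin 72.10° × sin 241.0° = -0.83228, so δ = -56.334°.
cos H₀ = −tan(-2.1°) tan(-56.334°) = -0.0551, H₀ = 1.6259 rad.
Bracket: H₀ sin φ sin δ + cos φ cos δ sin H₀ = 1.6259×-0.03664×-0.83228 + 0.99933×0.55435×0.99848 = 0.049581 + 0.553137 = 0.602718.
Q̄ = (S₀/π) × [bracket] = (1260/π) × 0.602718 = 241.7 W/m².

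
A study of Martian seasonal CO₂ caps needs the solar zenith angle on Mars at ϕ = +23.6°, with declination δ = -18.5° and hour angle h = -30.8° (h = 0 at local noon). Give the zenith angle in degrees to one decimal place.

θ_z = 51.7°

cos θ_z = sin ϕ sin δ + cos ϕ cos δ cos h = -0.127033 + 0.746443 = 0.619410.
θ_z = arccos(0.619410) = 51.7°.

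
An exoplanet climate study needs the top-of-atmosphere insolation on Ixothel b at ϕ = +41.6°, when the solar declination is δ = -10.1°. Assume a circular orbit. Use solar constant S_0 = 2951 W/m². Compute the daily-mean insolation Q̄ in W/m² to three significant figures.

Q̄ ≈ 528 W/m²

cos h₀ = −tan(+41.6°) tan(-10.100°) = 0.1581, h₀ = 1.4120 rad.
Bracket: h₀ sin ϕ sin δ + cos ϕ cos δ sin h₀ = 1.4120×0.66393×-0.17537 + 0.74780×0.98450×0.98742 = -0.164404 + 0.726948 = 0.562544.
Q̄ = (S_0/π) × [bracket] = (2951/π) × 0.562544 = 528.4 W/m².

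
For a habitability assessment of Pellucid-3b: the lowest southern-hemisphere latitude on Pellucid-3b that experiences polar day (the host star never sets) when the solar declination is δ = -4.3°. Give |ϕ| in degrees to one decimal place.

|ϕ| = 85.7°

Polar day requires cos h₀ = −tan ϕ tan δ ≤ −1, i.e. tan ϕ tan δ ≥ 1.
The boundary is |tan ϕ| · |tan δ| = 1, so |ϕ| = 90° − |δ| = 90° − 4.3° = 85.7° in the southern hemisphere.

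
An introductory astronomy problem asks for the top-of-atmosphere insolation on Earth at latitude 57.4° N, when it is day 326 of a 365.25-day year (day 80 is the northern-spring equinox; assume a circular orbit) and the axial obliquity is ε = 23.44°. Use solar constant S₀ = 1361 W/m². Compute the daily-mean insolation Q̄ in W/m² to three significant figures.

Q̄ ≈ 55.4 W/m²

Solar longitude: λ_s = 360° × (326 − 80)/365.25 = 242.464°.
sin δ = sin 23.44° × sin 242.464° = -0.35273, so δ = -20.654°.
cos H₀ = −tan(+57.4°) tan(-20.654°) = 0.5894, H₀ = 0.9404 rad.
Bracket: H₀ sin φ sin δ + cos φ cos δ sin H₀ = 0.9404×0.84245×-0.35273 + 0.53877×0.93573×0.80782 = -0.279447 + 0.407257 = 0.127810.
Q̄ = (S₀/π) × [bracket] = (1361/π) × 0.127810 = 55.37 W/m².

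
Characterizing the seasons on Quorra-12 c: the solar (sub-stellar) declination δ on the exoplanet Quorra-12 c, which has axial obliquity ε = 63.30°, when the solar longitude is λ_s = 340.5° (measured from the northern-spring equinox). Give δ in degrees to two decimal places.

δ = -17.35°

sin δ = sin ε · sin λ_s = sin 63.30° × sin 340.5° = -0.298213.
δ = arcsin(-0.298213) = -17.35°.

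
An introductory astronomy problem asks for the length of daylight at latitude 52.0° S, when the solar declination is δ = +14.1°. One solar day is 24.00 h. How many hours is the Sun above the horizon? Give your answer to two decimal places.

cos H₀ = −tan φ · tan δ = −tan(-52.0°) × tan(+14.100°) = 0.3215, so H₀ = 1.2435 rad = 71.25°.
Daylight = 2H₀/(2π) × 24.00 h = (1.2435/π) × 24.00 = 9.50 h.

9.50 h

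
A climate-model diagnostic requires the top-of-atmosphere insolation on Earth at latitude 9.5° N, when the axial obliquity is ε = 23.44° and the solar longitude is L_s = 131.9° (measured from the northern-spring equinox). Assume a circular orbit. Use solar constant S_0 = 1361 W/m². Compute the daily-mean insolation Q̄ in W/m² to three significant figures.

Q̄ ≈ 442 W/m²

Solar declination: sin δ = sin ε · sin L_s = sin 23.44° × sin 131.9° = 0.29608, so δ = +17.222°.
cos h₀ = −tan(+9.5°) tan(+17.222°) = -0.0519, h₀ = 1.6227 rad.
Bracket: h₀ sin ϕ sin δ + cos ϕ cos δ sin h₀ = 1.6227×0.16505×0.29608 + 0.98629×0.95516×0.99865 = 0.079298 + 0.940793 = 1.020091.
Q̄ = (S_0/π) × [bracket] = (1361/π) × 1.020091 = 441.9 W/m².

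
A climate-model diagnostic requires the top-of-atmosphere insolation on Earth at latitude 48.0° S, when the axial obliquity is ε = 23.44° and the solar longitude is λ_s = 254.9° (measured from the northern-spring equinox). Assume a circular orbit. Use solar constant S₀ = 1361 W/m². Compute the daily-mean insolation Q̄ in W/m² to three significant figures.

Solar declination: sin δ = sin ε · sin λ_s = sin 23.44° × sin 254.9° = -0.38405, so δ = -22.585°.
cos H₀ = −tan(-48.0°) tan(-22.585°) = -0.4620, H₀ = 2.0510 rad.
Bracket: H₀ sin φ sin δ + cos φ cos δ sin H₀ = 2.0510×-0.74314×-0.38405 + 0.66913×0.92331×0.88690 = 0.585361 + 0.547940 = 1.133301.
Q̄ = (S₀/π) × [bracket] = (1361/π) × 1.133301 = 491.0 W/m².

Q̄ ≈ 491 W/m²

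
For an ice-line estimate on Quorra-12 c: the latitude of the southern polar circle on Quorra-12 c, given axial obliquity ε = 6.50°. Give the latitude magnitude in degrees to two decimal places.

The polar circle is the lowest latitude that experiences at least one full rotation of continuous darkness at the northern-summer solstice; it lies at |ϕ| = 90° − ε = 90° − 6.50° = 83.50°.

83.50°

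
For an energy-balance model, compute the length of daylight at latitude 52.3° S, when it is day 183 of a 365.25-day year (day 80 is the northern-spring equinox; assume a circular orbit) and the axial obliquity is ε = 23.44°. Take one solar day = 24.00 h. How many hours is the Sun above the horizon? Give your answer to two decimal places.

7.57 h

Solar longitude: L_s = 360° × (183 − 80)/365.25 = 101.520°.
sin δ = sin 23.44° × sin 101.520° = 0.38978, so δ = +22.941°.
cos h₀ = −tan ϕ · tan δ = −tan(-52.3°) × tan(+22.941°) = 0.5476, so h₀ = 0.9913 rad = 56.80°.
Daylight = 2h₀/(2π) × 24.00 h = (0.9913/π) × 24.00 = 7.57 h.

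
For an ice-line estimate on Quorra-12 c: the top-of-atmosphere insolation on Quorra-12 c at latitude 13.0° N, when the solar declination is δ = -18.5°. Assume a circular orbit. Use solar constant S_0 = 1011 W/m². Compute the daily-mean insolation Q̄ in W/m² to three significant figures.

Q̄ ≈ 262 W/m²

cos h₀ = −tan(+13.0°) tan(-18.500°) = 0.0772, h₀ = 1.4935 rad.
Bracket: h₀ sin ϕ sin δ + cos ϕ cos δ sin h₀ = 1.4935×0.22495×-0.31730 + 0.97437×0.94832×0.99701 = -0.106601 + 0.921252 = 0.814651.
Q̄ = (S_0/π) × [bracket] = (1011/π) × 0.814651 = 262.2 W/m².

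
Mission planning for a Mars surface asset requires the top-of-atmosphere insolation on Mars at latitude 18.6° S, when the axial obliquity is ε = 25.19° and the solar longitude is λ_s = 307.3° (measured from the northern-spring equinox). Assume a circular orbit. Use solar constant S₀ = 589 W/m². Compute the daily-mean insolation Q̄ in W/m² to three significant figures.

Solar declination: sin δ = sin ε · sin λ_s = sin 25.19° × sin 307.3° = -0.33857, so δ = -19.790°.
cos H₀ = −tan(-18.6°) tan(-19.790°) = -0.1211, H₀ = 1.6922 rad.
Bracket: H₀ sin φ sin δ + cos φ cos δ sin H₀ = 1.6922×-0.31896×-0.33857 + 0.94777×0.94094×0.99264 = 0.182741 + 0.885231 = 1.067972.
Q̄ = (S₀/π) × [bracket] = (589/π) × 1.067972 = 200.2 W/m².

Q̄ ≈ 200 W/m²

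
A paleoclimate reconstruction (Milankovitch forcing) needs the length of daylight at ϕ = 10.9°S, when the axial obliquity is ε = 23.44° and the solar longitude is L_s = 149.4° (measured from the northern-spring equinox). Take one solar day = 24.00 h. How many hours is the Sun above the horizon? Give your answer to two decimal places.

Solar declination: sin δ = sin ε · sin L_s = sin 23.44° × sin 149.4° = 0.20249, so δ = +11.683°.
cos h₀ = −tan ϕ · tan δ = −tan(-10.9°) × tan(+11.683°) = 0.0398, so h₀ = 1.5310 rad = 87.72°.
Daylight = 2h₀/(2π) × 24.00 h = (1.5310/π) × 24.00 = 11.70 h.

11.70 h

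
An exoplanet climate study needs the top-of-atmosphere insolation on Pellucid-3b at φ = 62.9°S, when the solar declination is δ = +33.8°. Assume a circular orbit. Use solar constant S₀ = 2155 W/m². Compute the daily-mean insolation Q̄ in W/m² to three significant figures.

cos H₀ = −tan(-62.9°) tan(+33.800°) = 1.3082 ≥ 1 ⇒ polar night, H₀ = 0 and Q̄ = 0.

Q̄ ≈ 0.00 W/m²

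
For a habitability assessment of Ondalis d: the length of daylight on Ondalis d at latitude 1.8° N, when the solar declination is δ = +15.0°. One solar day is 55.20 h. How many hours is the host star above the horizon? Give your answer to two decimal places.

cos h₀ = −tan ϕ · tan δ = −tan(+1.8°) × tan(+15.000°) = -0.0084, so h₀ = 1.5792 rad = 90.48°.
Daylight = 2h₀/(2π) × 55.20 h = (1.5792/π) × 55.20 = 27.75 h.

27.75 h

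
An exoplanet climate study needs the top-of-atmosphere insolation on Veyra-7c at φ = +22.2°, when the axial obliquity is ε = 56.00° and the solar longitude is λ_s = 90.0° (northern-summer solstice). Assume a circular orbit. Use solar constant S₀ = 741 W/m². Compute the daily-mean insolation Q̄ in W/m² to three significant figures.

Solar declination: sin δ = sin ε · sin λ_s = sin 56.00° × sin 90.0° = 0.82904, so δ = +56.000°.
cos H₀ = −tan(+22.2°) tan(+56.000°) = -0.6050, H₀ = 2.2206 rad.
Bracket: H₀ sin φ sin δ + cos φ cos δ sin H₀ = 2.2206×0.37784×0.82904 + 0.92587×0.55919×0.79621 = 0.695591 + 0.412228 = 1.107819.
Q̄ = (S₀/π) × [bracket] = (741/π) × 1.107819 = 261.3 W/m².

Q̄ ≈ 261 W/m²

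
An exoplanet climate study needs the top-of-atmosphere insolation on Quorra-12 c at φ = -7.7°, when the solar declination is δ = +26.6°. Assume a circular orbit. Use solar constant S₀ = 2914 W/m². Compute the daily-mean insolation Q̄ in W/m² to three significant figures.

cos H₀ = −tan(-7.7°) tan(+26.600°) = 0.0677, H₀ = 1.5030 rad.
Bracket: H₀ sin φ sin δ + cos φ cos δ sin H₀ = 1.5030×-0.13399×0.44776 + 0.99098×0.89415×0.99771 = -0.090173 + 0.884056 = 0.793883.
Q̄ = (S₀/π) × [bracket] = (2914/π) × 0.793883 = 736.4 W/m².

Q̄ ≈ 736 W/m²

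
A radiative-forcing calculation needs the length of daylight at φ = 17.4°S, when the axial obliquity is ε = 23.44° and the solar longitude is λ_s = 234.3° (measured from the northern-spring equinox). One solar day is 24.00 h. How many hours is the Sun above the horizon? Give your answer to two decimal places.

12.82 h

Solar declination: sin δ = sin ε · sin λ_s = sin 23.44° × sin 234.3° = -0.32304, so δ = -18.847°.
cos H₀ = −tan φ · tan δ = −tan(-17.4°) × tan(-18.847°) = -0.1070, so H₀ = 1.6780 rad = 96.14°.
Daylight = 2H₀/(2π) × 24.00 h = (1.6780/π) × 24.00 = 12.82 h.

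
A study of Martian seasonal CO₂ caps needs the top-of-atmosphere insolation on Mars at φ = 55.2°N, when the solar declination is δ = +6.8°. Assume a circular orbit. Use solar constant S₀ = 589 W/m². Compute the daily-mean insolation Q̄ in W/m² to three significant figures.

cos H₀ = −tan(+55.2°) tan(+6.800°) = -0.1716, H₀ = 1.7432 rad.
Bracket: H₀ sin φ sin δ + cos φ cos δ sin H₀ = 1.7432×0.82115×0.11840 + 0.57071×0.99297×0.98517 = 0.169481 + 0.558294 = 0.727775.
Q̄ = (S₀/π) × [bracket] = (589/π) × 0.727775 = 136.4 W/m².

Q̄ ≈ 136 W/m²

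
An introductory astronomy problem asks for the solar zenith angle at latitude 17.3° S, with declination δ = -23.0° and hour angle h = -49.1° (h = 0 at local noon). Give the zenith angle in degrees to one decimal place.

cos θ_z = sin ϕ sin δ + cos ϕ cos δ cos h = 0.116194 + 0.575427 = 0.691621.
θ_z = arccos(0.691621) = 46.2°.

θ_z = 46.2°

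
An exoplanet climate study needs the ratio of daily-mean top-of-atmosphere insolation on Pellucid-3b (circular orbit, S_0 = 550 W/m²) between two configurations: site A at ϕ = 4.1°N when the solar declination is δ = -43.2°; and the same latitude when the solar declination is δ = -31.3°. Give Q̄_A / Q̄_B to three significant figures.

— Configuration A (ϕ=+4.1°):
cos h₀ = −tan(+4.1°) tan(-43.200°) = 0.0673, h₀ = 1.5034 rad.
Bracket: h₀ sin ϕ sin δ + cos ϕ cos δ sin h₀ = 1.5034×0.07150×-0.68455 + 0.99744×0.72897×0.99773 = -0.073584 + 0.725453 = 0.651869.
Q̄ = (S_0/π) × [bracket] = (550/π) × 0.651869 = 114.12 W/m².
— Configuration B (ϕ=+4.1°):
cos h₀ = −tan(+4.1°) tan(-31.300°) = 0.0436, h₀ = 1.5272 rad.
Bracket: h₀ sin ϕ sin δ + cos ϕ cos δ sin h₀ = 1.5272×0.07150×-0.51952 + 0.99744×0.85446×0.99905 = -0.056729 + 0.851463 = 0.794734.
Q̄ = (S_0/π) × [bracket] = (550/π) × 0.794734 = 139.13 W/m².
Ratio Q̄_A / Q̄_B = 114.12 / 139.13 = 0.8202.

Q̄_A / Q̄_B ≈ 0.820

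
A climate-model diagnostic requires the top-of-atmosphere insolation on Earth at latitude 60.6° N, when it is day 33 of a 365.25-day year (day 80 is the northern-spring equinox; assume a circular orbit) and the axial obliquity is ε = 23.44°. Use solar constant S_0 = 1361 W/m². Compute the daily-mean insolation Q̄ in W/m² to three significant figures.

Q̄ ≈ 62.8 W/m²

Solar longitude: L_s = 360° × (33 − 80)/365.25 = -46.324°, i.e. -46.324° + 360° = 313.676°.
sin δ = sin 23.44° × sin 313.676° = -0.28771, so δ = -16.721°.
cos h₀ = −tan(+60.6°) tan(-16.721°) = 0.5331, h₀ = 1.0085 rad.
Bracket: h₀ sin ϕ sin δ + cos ϕ cos δ sin h₀ = 1.0085×0.87121×-0.28771 + 0.49090×0.95772×0.84603 = -0.252786 + 0.397757 = 0.144971.
Q̄ = (S_0/π) × [bracket] = (1361/π) × 0.144971 = 62.80 W/m².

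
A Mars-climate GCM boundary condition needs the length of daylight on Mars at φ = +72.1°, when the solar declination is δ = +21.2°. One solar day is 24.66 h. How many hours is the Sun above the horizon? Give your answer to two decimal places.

Sunrise equation: cos H₀ = −tan φ · tan δ = -1.2009 ≤ −1, so the Sun never sets (polar day) and H₀ = π.
Daylight = 2H₀/(2π) × 24.66 h = (3.1416/π) × 24.66 = 24.66 h.

24.66 h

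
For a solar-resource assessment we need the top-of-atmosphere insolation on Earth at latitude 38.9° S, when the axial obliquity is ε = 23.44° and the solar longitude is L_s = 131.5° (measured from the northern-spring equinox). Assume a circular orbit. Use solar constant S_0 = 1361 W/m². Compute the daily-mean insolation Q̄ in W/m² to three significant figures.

Q̄ ≈ 205 W/m²

Solar declination: sin δ = sin ε · sin L_s = sin 23.44° × sin 131.5° = 0.29793, so δ = +17.333°.
cos h₀ = −tan(-38.9°) tan(+17.333°) = 0.2518, h₀ = 1.3162 rad.
Bracket: h₀ sin ϕ sin δ + cos ϕ cos δ sin h₀ = 1.3162×-0.62796×0.29793 + 0.77824×0.95459×0.96777 = -0.246245 + 0.718956 = 0.472711.
Q̄ = (S_0/π) × [bracket] = (1361/π) × 0.472711 = 204.8 W/m².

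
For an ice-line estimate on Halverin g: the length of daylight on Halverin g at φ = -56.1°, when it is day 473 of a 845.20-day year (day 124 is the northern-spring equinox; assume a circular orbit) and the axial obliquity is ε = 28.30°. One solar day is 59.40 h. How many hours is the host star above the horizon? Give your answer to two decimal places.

22.36 h

Solar longitude: λ_s = 360° × (473 − 124)/845.20 = 148.651°.
sin δ = sin 28.30° × sin 148.651° = 0.24664, so δ = +14.279°.
cos H₀ = −tan φ · tan δ = −tan(-56.1°) × tan(+14.279°) = 0.3787, so H₀ = 1.1824 rad = 67.74°.
Daylight = 2H₀/(2π) × 59.40 h = (1.1824/π) × 59.40 = 22.36 h.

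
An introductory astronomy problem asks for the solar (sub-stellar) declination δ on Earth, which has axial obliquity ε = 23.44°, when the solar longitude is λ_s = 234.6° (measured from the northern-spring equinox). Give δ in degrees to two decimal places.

sin δ = sin ε · sin λ_s = sin 23.44° × sin 234.6° = -0.324248.
δ = arcsin(-0.324248) = -18.92°.

δ = -18.92°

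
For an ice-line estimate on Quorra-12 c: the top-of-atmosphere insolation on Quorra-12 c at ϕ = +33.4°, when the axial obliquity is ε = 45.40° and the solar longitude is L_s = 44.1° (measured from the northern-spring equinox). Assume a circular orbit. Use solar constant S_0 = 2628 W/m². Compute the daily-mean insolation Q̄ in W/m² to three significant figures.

Q̄ ≈ 1.01e+03 W/m²

Solar declination: sin δ = sin ε · sin L_s = sin 45.40° × sin 44.1° = 0.49551, so δ = +29.703°.
cos h₀ = −tan(+33.4°) tan(+29.703°) = -0.3762, h₀ = 1.9564 rad.
Bracket: h₀ sin ϕ sin δ + cos ϕ cos δ sin h₀ = 1.9564×0.55048×0.49551 + 0.83485×0.86860×0.92656 = 0.533644 + 0.671896 = 1.205540.
Q̄ = (S_0/π) × [bracket] = (2628/π) × 1.205540 = 1008 W/m².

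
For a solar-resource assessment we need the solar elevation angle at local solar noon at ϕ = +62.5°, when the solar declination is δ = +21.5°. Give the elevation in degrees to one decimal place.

At local noon the hour angle is zero, so the zenith angle equals |ϕ − δ| = |+62.5° − (+21.500°)| = 41.000°.
Elevation = 90° − 41.000° = 49.0°.

49.0°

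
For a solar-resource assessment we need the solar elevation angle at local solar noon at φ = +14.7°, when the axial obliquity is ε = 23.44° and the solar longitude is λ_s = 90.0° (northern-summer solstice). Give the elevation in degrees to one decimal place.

Solar declination: sin δ = sin ε · sin λ_s = sin 23.44° × sin 90.0° = 0.39779, so δ = +23.440°.
At local noon the hour angle is zero, so the zenith angle equals |φ − δ| = |+14.7° − (+23.440°)| = 8.740°.
Elevation = 90° − 8.740° = 81.3°.

81.3°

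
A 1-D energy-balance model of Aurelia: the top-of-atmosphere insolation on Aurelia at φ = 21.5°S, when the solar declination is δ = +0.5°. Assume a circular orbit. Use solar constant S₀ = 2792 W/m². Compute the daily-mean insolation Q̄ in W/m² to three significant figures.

Q̄ ≈ 822 W/m²

cos H₀ = −tan(-21.5°) tan(+0.500°) = 0.0034, H₀ = 1.5674 rad.
Bracket: H₀ sin φ sin δ + cos φ cos δ sin H₀ = 1.5674×-0.36650×0.00873 + 0.93042×0.99996×0.99999 = -0.005015 + 0.930373 = 0.925358.
Q̄ = (S₀/π) × [bracket] = (2792/π) × 0.925358 = 822.4 W/m².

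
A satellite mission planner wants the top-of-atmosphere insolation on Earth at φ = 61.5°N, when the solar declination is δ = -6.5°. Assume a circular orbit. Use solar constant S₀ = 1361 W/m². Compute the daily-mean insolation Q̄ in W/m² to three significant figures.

cos H₀ = −tan(+61.5°) tan(-6.500°) = 0.2098, H₀ = 1.3594 rad.
Bracket: H₀ sin φ sin δ + cos φ cos δ sin H₀ = 1.3594×0.87882×-0.11320 + 0.47716×0.99357×0.97774 = -0.135236 + 0.463539 = 0.328303.
Q̄ = (S₀/π) × [bracket] = (1361/π) × 0.328303 = 142.2 W/m².

Q̄ ≈ 142 W/m²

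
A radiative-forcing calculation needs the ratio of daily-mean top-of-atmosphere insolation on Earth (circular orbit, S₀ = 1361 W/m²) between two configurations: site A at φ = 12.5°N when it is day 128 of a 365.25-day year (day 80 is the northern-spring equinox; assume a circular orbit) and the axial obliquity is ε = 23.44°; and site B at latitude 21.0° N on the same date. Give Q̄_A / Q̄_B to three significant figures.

Q̄_A / Q̄_B ≈ 0.973

— Configuration A (φ=+12.5°):
Solar longitude: λ_s = 360° × (128 − 80)/365.25 = 47.310°.
sin δ = sin 23.44° × sin 47.310° = 0.29239, so δ = +17.001°.
cos H₀ = −tan(+12.5°) tan(+17.001°) = -0.0678, H₀ = 1.6386 rad.
Bracket: H₀ sin φ sin δ + cos φ cos δ sin H₀ = 1.6386×0.21644×0.29239 + 0.97630×0.95630×0.99770 = 0.103699 + 0.931488 = 1.035187.
Q̄ = (S₀/π) × [bracket] = (1361/π) × 1.035187 = 448.46 W/m².
— Configuration B (φ=+21.0°):
cos H₀ = −tan(+21.0°) tan(+17.001°) = -0.1174, H₀ = 1.6884 rad.
Bracket: H₀ sin φ sin δ + cos φ cos δ sin H₀ = 1.6884×0.35837×0.29239 + 0.93358×0.95630×0.99309 = 0.176917 + 0.886613 = 1.063530.
Q̄ = (S₀/π) × [bracket] = (1361/π) × 1.063530 = 460.74 W/m².
Ratio Q̄_A / Q̄_B = 448.46 / 460.74 = 0.9733.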